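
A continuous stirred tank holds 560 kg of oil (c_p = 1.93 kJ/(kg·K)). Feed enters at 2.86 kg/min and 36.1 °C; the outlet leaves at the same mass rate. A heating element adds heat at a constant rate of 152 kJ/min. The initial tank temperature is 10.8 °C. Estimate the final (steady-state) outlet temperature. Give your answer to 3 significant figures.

Energy balance: M c_p dT/dt = ṁ c_p (T_in − T) + 152.
At steady state dT/dt = 0 ⇒ T_ss = T_in + Q̇/(ṁ c_p) = 36.1 + 152/(2.86·1.93) = 63.637 °C.

63.6 °C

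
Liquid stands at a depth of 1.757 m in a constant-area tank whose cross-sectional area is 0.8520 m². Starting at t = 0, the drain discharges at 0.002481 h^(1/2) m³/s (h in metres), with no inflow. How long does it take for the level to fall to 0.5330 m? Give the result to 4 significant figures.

409.0 s

A dh/dt = −Q_out = −0.002481 √h.
This is separable: 2 d(√h)/dt = −0.002481/A, so √h = √h₀ − (0.002481/(2A)) t.
t = 2A(√h₀ − √h)/0.002481 = 2·0.8520·(√1.757 − √0.5330)/0.002481
  = 1.70400 × (1.32552 − 0.730068) / 0.002481 = 408.967 s.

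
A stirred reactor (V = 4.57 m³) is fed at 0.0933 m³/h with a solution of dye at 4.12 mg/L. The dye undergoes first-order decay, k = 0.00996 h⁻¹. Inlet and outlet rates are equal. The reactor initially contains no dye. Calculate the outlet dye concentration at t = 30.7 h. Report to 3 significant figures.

V dC/dt = Q(C_in − C) − k V C.
dC/dt = (Q/V) C_in − (Q/V + k) C; effective rate a = Q/V + k = 0.020416 + 0.00996 = 0.030376 h⁻¹.
C_ss = Q C_in/(Q + kV) = 2.7691 mg/L; C(t) = C_ss + (C₀ − C_ss) e^(−a t).
C(30.7) = 2.7691 + (-2.7691)·e^(−0.030376·30.7) = 2.7691 + (-2.7691)·0.39355 = 1.6793 mg/L.

1.68 mg/L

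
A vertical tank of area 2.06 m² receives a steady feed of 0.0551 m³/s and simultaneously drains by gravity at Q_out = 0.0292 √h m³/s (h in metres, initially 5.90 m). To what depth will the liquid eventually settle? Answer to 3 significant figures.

3.56 m

A dh/dt = Q_in − 0.0292 √h. Steady state requires inflow = outflow:
Q_in = 0.0292 √h_ss ⇒ √h_ss = 0.0551/0.0292 = 1.8870.
h_ss = 1.8870² = 3.5607 m. (Since h₀ = 5.90 m > h_ss, the level will fall toward this value.)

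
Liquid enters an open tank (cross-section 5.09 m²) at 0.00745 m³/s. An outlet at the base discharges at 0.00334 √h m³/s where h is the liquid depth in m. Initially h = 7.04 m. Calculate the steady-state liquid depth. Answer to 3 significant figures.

4.98 m

A dh/dt = Q_in − 0.00334 √h. Steady state requires inflow = outflow:
Q_in = 0.00334 √h_ss ⇒ √h_ss = 0.00745/0.00334 = 2.2305.
h_ss = 2.2305² = 4.9753 m. (Since h₀ = 7.04 m > h_ss, the level will fall toward this value.)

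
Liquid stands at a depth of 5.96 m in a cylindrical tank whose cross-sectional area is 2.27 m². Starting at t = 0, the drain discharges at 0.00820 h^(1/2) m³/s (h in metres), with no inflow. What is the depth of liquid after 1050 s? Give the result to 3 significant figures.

Accumulation of liquid (constant cross-section A): A dh/dt = −0.00820 √h.
Separate and integrate: 2(√h − √h₀) = −(0.00820/A) t.
√h = √5.96 − 0.00820·1050/(2·2.27) = 2.4413 − 1.8965 = 0.54484.
h = 0.54484² = 0.29685 m.

0.297 m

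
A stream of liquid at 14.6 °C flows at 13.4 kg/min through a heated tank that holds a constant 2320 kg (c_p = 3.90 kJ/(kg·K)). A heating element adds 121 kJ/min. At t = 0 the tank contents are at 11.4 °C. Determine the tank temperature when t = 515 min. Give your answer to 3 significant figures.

16.6 °C

M c_p dT/dt = ṁ c_p (T_in − T) + Q̇.
Rearrange: dT/dt = (T_ss − T)/τ with τ = M/ṁ = 173.13 min and T_ss = T_in + Q̇/(ṁ c_p) = 16.915 °C.
Integrating: T(t) = T_ss + (T₀ − T_ss) e^(−t/τ).
T(515) = 16.915 + (-5.5153)·e^(−515/173.13) = 16.915 + (-5.5153)·0.051069 = 16.634 °C.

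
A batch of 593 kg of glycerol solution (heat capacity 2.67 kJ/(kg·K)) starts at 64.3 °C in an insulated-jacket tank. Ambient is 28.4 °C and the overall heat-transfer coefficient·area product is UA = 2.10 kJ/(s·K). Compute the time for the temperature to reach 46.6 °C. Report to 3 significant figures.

512 s

Unsteady energy balance on the tank contents: M c_p dT/dt = −UA(T − T_amb).
τ = M c_p/UA = 753.96 s; T_ss = T_amb = 28.400 °C.
T(t) = T_ss + (T₀ − T_ss)e^(−t/τ); set T = 46.6:
t = −τ ln[(T − T_ss)/(T₀ − T_ss)] = −753.96 · ln(0.50696) = 512.17 s.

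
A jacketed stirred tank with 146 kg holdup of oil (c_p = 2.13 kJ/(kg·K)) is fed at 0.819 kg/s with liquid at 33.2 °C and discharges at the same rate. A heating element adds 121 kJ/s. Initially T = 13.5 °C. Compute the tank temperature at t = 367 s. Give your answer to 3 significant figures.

91.2 °C

Heat balance on the well-mixed liquid: M c_p dT/dt = ṁ c_p (T_in − T) + 121.
Rearrange: dT/dt = (T_ss − T)/τ with τ = M/ṁ = 178.27 s and T_ss = T_in + Q̇/(ṁ c_p) = 102.56 °C.
T approaches T_ss exponentially: T(t) = T_ss + (T₀ − T_ss) e^(−t/τ).
T(367) = 102.56 + (-89.062)·e^(−367/178.27) = 102.56 + (-89.062)·0.12762 = 91.196 °C.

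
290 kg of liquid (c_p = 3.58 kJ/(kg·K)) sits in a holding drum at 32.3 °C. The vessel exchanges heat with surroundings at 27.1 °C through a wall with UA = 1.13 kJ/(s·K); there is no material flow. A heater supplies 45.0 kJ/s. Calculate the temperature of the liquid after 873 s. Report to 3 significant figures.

53.5 °C

Lumped-capacitance energy balance: M c_p dT/dt = UA(T_amb − T) + Q̇.
dT/dt = (T_ss − T)/τ with T_ss = T_amb + Q̇/UA = 27.1 + 45.0/1.13 = 66.923 °C, τ = M c_p/UA = 290·3.58/1.13 = 918.76 s.
Solution: T(t) = T_ss + (T₀ − T_ss) e^(−t/τ).
T(873) = 66.923 + (-34.623)·0.38667 = 53.535 °C.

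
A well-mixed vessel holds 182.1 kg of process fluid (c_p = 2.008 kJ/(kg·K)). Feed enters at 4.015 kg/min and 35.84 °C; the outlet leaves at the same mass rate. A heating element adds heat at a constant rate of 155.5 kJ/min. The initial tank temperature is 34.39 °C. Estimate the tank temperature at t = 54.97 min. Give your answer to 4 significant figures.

M c_p dT/dt = ṁ c_p (T_in − T) + Q̇.
τ = M/ṁ = 45.3549 min; T_ss = T_in + Q̇/(ṁ c_p) = 35.84 + 155.5/(4.015·2.008) = 55.1277 °C.
T approaches T_ss exponentially: T(t) = T_ss + (T₀ − T_ss) e^(−t/τ).
T(54.97) = 55.1277 + (-20.7377)·e^(−54.97/45.3549) = 55.1277 + (-20.7377)·0.297603 = 48.9561 °C.

48.96 °C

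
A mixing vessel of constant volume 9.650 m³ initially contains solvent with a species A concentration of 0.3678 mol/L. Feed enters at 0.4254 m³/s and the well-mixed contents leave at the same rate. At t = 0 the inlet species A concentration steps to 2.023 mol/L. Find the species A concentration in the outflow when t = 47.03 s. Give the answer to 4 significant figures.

Species balance on the tank: V dC/dt = Q(C_in − C).
Rewrite as dC/dt + C/τ = C_in/τ, τ = V/Q = 22.6845 s.
Solution: C(t) = C_in + (C₀ − C_in) e^(−t/τ).
C(47.03) = 2.023 + (0.3678 − 2.023)·e^(−47.03/22.6845) = 2.023 + (-1.65520)·0.125780 = 1.81481 mol/L.

1.815 mol/L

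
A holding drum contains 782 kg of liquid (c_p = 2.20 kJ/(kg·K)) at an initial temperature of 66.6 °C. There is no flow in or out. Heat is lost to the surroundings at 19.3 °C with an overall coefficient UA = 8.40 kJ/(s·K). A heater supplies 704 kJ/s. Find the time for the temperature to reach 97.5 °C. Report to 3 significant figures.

M c_p dT/dt = −UA(T − T_amb) + Q̇.
τ = M c_p/UA = 204.81 s; T_ss = T_amb + Q̇/UA = 19.3 + 704/8.40 = 103.11 °C.
T(t) = T_ss + (T₀ − T_ss)e^(−t/τ); set T = 97.5:
t = −τ ln[(T − T_ss)/(T₀ − T_ss)] = −204.81 · ln(0.15365) = 383.63 s.

384 s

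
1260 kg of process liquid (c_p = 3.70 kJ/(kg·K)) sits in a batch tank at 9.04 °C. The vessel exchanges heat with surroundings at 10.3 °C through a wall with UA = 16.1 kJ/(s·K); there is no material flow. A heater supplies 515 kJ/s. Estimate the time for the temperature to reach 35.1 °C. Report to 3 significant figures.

M c_p dT/dt = −UA(T − T_amb) + Q̇.
τ = M c_p/UA = 289.57 s; T_ss = T_amb + Q̇/UA = 10.3 + 515/16.1 = 42.288 °C.
T(t) = T_ss + (T₀ − T_ss)e^(−t/τ); set T = 35.1:
t = −τ ln[(T − T_ss)/(T₀ − T_ss)] = −289.57 · ln(0.21618) = 443.51 s.

444 s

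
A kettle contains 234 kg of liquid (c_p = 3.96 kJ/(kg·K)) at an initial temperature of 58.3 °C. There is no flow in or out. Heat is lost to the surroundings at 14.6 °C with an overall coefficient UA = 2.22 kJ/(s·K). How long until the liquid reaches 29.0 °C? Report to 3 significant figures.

463 s

Heat balance on the well-mixed liquid: M c_p dT/dt = −UA(T − T_amb).
τ = M c_p/UA = 417.41 s; T_ss = T_amb = 14.600 °C.
T(t) = T_ss + (T₀ − T_ss)e^(−t/τ); set T = 29.0:
t = −τ ln[(T − T_ss)/(T₀ − T_ss)] = −417.41 · ln(0.32952) = 463.37 s.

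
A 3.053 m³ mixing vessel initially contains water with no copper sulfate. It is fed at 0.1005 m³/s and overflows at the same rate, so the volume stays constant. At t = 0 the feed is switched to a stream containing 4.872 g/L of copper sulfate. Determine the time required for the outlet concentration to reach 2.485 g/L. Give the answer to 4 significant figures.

21.67 s

Transient balance on the dissolved component: V dC/dt = Q(C_in − C), so τ = V/Q = 30.3781 s.
C(t) = C_in + (C₀ − C_in) e^(−t/τ). Set C = 2.485 and solve for t:
e^(−t/τ) = (C − C_in)/(C₀ − C_in) = (2.485 − 4.872)/(0 − 4.872) = 0.489943
t = −τ ln(…) = 30.3781 × 0.713467 = 21.6738 s.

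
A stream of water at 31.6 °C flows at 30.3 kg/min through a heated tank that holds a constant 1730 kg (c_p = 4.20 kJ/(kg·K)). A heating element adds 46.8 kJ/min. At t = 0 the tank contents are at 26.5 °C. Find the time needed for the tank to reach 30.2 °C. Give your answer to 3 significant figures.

Unsteady energy balance on the tank contents: M c_p dT/dt = ṁ c_p (T_in − T) + 46.8.
τ = M/ṁ = 57.096 min; T_ss = T_in + Q̇/(ṁ c_p) = 31.968 °C.
T(t) = T_ss + (T₀ − T_ss) e^(−t/τ). Set T = 30.2:
e^(−t/τ) = (30.2 − 31.968)/(26.5 − 31.968) = 0.32330
t = −57.096 · ln(0.32330) = 64.470 min.

64.5 min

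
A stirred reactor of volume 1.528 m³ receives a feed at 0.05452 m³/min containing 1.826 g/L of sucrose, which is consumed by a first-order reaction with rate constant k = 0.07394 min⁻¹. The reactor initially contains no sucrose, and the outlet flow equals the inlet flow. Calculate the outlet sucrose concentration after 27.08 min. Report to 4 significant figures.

0.5638 g/L

Species balance: V dC/dt = Q C_in − Q C − k V C.
This is linear with rate a = Q/V + k = 0.109621 min⁻¹.
C_ss = Q C_in/(Q + kV) = 0.594348 g/L; C(t) = C_ss + (C₀ − C_ss) e^(−a t).
C(27.08) = 0.594348 + (-0.594348)·e^(−0.109621·27.08) = 0.594348 + (-0.594348)·0.0513790 = 0.563811 g/L.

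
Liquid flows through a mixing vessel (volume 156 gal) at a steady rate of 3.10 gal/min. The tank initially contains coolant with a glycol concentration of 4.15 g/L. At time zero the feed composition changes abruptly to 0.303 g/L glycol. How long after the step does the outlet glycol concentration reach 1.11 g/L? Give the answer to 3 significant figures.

78.6 min

Species balance: V dC/dt = Q(C_in − C) ⇒ τ = V/Q = 50.323 min.
C(t) = C_in + (C₀ − C_in) e^(−t/τ). Set C = 1.11 and solve for t:
e^(−t/τ) = (C − C_in)/(C₀ − C_in) = (1.11 − 0.303)/(4.15 − 0.303) = 0.20977
t = −τ ln(…) = 50.323 × 1.5617 = 78.590 min.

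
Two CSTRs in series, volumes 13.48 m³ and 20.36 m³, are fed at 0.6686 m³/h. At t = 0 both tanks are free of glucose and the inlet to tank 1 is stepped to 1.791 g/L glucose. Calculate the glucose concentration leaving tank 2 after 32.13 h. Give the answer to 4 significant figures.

Time constants: τᵢ = Vᵢ/Q for each well-mixed tank.
τ₁ = 13.48/0.6686 = 20.1615 h; τ₂ = 20.36/0.6686 = 30.4517 h.
Tank 1: C₁ = C_in(1 − e^(−t/τ₁)). Tank 2 (τ₁ ≠ τ₂): C₂ = C_in[1 − (τ₁ e^(−t/τ₁) − τ₂ e^(−t/τ₂))/(τ₁ − τ₂)].
At t = 32.13: e^(−t/τ₁) = 0.203187, e^(−t/τ₂) = 0.348153.
C₂ = 1.791·[1 − (20.1615·0.203187 − 30.4517·0.348153)/(-10.2902)] = 1.791·0.367815 = 0.658757 g/L.

0.6588 g/L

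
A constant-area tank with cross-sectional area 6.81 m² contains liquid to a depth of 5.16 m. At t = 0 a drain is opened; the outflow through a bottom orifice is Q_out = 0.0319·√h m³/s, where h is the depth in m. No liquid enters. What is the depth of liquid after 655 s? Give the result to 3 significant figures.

Accumulation of liquid (constant cross-section A): A dh/dt = −0.0319 √h.
∫ h^(−1/2) dh = −(0.0319/A) ∫ dt, giving 2√h = 2√h₀ − (0.0319/A) t.
√h = √5.16 − 0.0319·655/(2·6.81) = 2.2716 − 1.5341 = 0.73746.
h = 0.73746² = 0.54385 m.

0.544 m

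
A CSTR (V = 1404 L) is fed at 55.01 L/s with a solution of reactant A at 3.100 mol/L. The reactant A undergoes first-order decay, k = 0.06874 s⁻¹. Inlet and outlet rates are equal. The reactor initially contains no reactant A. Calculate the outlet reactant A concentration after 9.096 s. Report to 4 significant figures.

V dC/dt = Q(C_in − C) − k V C.
dC/dt = (Q/V) C_in − (Q/V + k) C; effective rate a = Q/V + k = 0.0391809 + 0.06874 = 0.107921 s⁻¹.
C_ss = Q C_in/(Q + kV) = 1.12546 mol/L; C(t) = C_ss + (C₀ − C_ss) e^(−a t).
C(9.096) = 1.12546 + (-1.12546)·e^(−0.107921·9.096) = 1.12546 + (-1.12546)·0.374693 = 0.703759 mol/L.

0.7038 mol/L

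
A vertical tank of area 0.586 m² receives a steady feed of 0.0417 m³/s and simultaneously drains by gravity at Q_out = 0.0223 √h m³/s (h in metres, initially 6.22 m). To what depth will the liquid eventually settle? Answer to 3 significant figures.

3.50 m

Level balance: A dh/dt = 0.0417 − 0.0223 √h. Setting dh/dt = 0:
Q_in = 0.0223 √h_ss ⇒ √h_ss = 0.0417/0.0223 = 1.8700.
h_ss = 1.8700² = 3.4967 m. (Since h₀ = 6.22 m > h_ss, the level will fall toward this value.)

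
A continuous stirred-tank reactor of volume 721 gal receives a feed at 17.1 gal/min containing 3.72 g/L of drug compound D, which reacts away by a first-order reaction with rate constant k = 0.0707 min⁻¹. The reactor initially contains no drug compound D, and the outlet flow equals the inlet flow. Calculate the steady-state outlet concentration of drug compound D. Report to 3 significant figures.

0.934 g/L

Accumulation = in − out − consumed: V dC/dt = Q C_in − Q C − k V C.
At steady state: 0 = Q C_in − (Q + kV) C_ss, so C_ss = Q C_in/(Q + kV).
C_ss = 17.1·3.72/(17.1 + 0.0707·721) = 63.612/68.075 = 0.93444 g/L.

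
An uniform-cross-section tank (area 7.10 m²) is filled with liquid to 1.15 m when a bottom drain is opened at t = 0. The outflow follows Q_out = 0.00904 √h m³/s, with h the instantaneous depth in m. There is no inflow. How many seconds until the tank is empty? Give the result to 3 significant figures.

Volume balance on the tank: A dh/dt = −0.00904 √h.
This is separable: 2 d(√h)/dt = −0.00904/A, so √h = √h₀ − (0.00904/(2A)) t.
Tank is empty when √h = 0: t_empty = 2A√h₀/0.00904.
t_empty = 2·7.10·√1.15/0.00904 = 14.200·1.0724/0.00904 = 1684.5 s.

1680 s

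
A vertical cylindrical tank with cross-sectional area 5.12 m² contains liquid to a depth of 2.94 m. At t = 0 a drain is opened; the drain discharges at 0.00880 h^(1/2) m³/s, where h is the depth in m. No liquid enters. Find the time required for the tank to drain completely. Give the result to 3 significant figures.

2000 s

A dh/dt = −Q_out = −0.00880 √h.
This is separable: 2 d(√h)/dt = −0.00880/A, so √h = √h₀ − (0.00880/(2A)) t.
Tank is empty when √h = 0: t_empty = 2A√h₀/0.00880.
t_empty = 2·5.12·√2.94/0.00880 = 10.240·1.7146/0.00880 = 1995.2 s.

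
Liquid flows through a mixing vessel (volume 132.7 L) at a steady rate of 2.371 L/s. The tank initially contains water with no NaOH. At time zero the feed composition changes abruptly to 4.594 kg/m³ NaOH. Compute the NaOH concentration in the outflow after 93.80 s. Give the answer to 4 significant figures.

3.734 kg/m³

Mass balance on the solute (V constant): V dC/dt = Q(C_in − C).
So dC/dt = (C_in − C)/τ with τ = V/Q = 132.7/2.371 = 55.9679 s.
Integrating: C(t) = C_in + (C₀ − C_in) e^(−t/τ).
C(93.80) = 4.594 + (0 − 4.594)·e^(−93.80/55.9679) = 4.594 + (-4.59400)·0.187129 = 3.73433 kg/m³.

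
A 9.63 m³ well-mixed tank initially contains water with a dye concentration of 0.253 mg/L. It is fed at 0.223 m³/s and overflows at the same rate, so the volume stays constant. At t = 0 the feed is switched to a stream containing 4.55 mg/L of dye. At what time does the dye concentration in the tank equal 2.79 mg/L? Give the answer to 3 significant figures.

Species balance: V dC/dt = Q(C_in − C) ⇒ τ = V/Q = 43.184 s.
C(t) = C_in + (C₀ − C_in) e^(−t/τ). Set C = 2.79 and solve for t:
e^(−t/τ) = (C − C_in)/(C₀ − C_in) = (2.79 − 4.55)/(0.253 − 4.55) = 0.40959
t = −τ ln(…) = 43.184 × 0.89260 = 38.546 s.

38.5 s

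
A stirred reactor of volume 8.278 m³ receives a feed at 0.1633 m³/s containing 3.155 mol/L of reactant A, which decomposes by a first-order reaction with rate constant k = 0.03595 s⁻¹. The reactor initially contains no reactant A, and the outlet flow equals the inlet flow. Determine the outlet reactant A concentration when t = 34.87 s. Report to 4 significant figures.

V dC/dt = Q(C_in − C) − k V C.
dC/dt = (Q/V) C_in − (Q/V + k) C; effective rate a = Q/V + k = 0.0197270 + 0.03595 = 0.0556770 s⁻¹.
C_ss = Q C_in/(Q + kV) = 1.11785 mol/L; C(t) = C_ss + (C₀ − C_ss) e^(−a t).
C(34.87) = 1.11785 + (-1.11785)·e^(−0.0556770·34.87) = 1.11785 + (-1.11785)·0.143495 = 0.957446 mol/L.

0.9574 mol/L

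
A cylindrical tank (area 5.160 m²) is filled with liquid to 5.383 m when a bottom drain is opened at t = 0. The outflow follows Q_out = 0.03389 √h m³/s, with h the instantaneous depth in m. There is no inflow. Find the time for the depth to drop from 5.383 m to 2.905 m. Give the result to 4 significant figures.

Accumulation of liquid (constant cross-section A): A dh/dt = −0.03389 √h.
This is separable: 2 d(√h)/dt = −0.03389/A, so √h = √h₀ − (0.03389/(2A)) t.
t = 2A(√h₀ − √h)/0.03389 = 2·5.160·(√5.383 − √2.905)/0.03389
  = 10.3200 × (2.32013 − 1.70441) / 0.03389 = 187.497 s.

187.5 s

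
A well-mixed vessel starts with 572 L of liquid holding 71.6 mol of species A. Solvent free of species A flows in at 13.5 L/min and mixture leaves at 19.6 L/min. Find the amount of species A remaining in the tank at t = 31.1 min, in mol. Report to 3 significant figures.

19.6 mol

Let m(t) be the amount of species A. Volume: V(t) = V₀ + (Q_in − Q_out) t = 572 − 6.1000 t; V(31.1) = 382.29 L.
No species A enters, so dm/dt = −Q_out · (m/V).
dm/m = −Q_out dt/(V₀ − 6.1000 t); integrating gives ln(m/m₀) = −(Q_out/(Q_in−Q_out)) ln(V/V₀).
m = m₀ (V₀/V)^(Q_out/(Q_in−Q_out)) = 71.6 × (572/382.29)^(-3.2131) = 19.616 mol.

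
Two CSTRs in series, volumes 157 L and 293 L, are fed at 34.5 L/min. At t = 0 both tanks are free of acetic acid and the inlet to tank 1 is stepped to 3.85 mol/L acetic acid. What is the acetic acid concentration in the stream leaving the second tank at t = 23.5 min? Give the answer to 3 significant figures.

3.35 mol/L

Each tank obeys Vᵢ dCᵢ/dt = Q(Cᵢ₋₁ − Cᵢ), so τᵢ = Vᵢ/Q.
τ₁ = 157/34.5 = 4.5507 min; τ₂ = 293/34.5 = 8.4928 min.
Solving the cascade with C₁(0)=C₂(0)=0 gives C₂(t) = C_in[1 − (τ₁ e^(−t/τ₁) − τ₂ e^(−t/τ₂))/(τ₁ − τ₂)].
At t = 23.5: e^(−t/τ₁) = 0.0057187, e^(−t/τ₂) = 0.062846.
C₂ = 3.85·[1 − (4.5507·0.0057187 − 8.4928·0.062846)/(-3.9420)] = 3.85·0.87121 = 3.3541 mol/L.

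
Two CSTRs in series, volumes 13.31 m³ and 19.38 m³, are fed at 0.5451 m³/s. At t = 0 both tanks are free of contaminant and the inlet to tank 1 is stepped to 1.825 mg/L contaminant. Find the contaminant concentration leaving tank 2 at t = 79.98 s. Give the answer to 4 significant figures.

Species balance on tank i: dCᵢ/dt = (Cᵢ₋₁ − Cᵢ)/τᵢ with τᵢ = Vᵢ/Q.
τ₁ = 13.31/0.5451 = 24.4175 s; τ₂ = 19.38/0.5451 = 35.5531 s.
Solving the cascade with C₁(0)=C₂(0)=0 gives C₂(t) = C_in[1 − (τ₁ e^(−t/τ₁) − τ₂ e^(−t/τ₂))/(τ₁ − τ₂)].
At t = 79.98: e^(−t/τ₁) = 0.0377974, e^(−t/τ₂) = 0.105442.
C₂ = 1.825·[1 − (24.4175·0.0377974 − 35.5531·0.105442)/(-11.1356)] = 1.825·0.746230 = 1.36187 mg/L.

1.362 mg/L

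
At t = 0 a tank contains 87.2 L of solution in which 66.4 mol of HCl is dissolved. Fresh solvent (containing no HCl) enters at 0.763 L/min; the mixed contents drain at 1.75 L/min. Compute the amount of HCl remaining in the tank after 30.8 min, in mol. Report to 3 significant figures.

31.1 mol

Let m(t) be the amount of HCl. Volume: V(t) = V₀ + (Q_in − Q_out) t = 87.2 − 0.98700 t; V(30.8) = 56.800 L.
Solute balance: dm/dt = 0 − Q_out C = −Q_out m/V(t).
dm/m = −Q_out dt/(V₀ − 0.98700 t); integrating gives ln(m/m₀) = −(Q_out/(Q_in−Q_out)) ln(V/V₀).
m = m₀ (V₀/V)^(Q_out/(Q_in−Q_out)) = 66.4 × (87.2/56.800)^(-1.7730) = 31.052 mol.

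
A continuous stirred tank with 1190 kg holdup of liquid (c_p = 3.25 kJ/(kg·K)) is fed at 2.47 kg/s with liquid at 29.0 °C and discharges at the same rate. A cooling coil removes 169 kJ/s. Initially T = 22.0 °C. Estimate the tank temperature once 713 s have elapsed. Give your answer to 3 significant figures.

11.1 °C

Energy balance: M c_p dT/dt = ṁ c_p (T_in − T) − 169.
Rearrange: dT/dt = (T_ss − T)/τ with τ = M/ṁ = 481.78 s and T_ss = T_in − Q̇/(ṁ c_p) = 7.9474 °C.
Integrating: T(t) = T_ss + (T₀ − T_ss) e^(−t/τ).
T(713) = 7.9474 + (14.053)·e^(−713/481.78) = 7.9474 + (14.053)·0.22765 = 11.147 °C.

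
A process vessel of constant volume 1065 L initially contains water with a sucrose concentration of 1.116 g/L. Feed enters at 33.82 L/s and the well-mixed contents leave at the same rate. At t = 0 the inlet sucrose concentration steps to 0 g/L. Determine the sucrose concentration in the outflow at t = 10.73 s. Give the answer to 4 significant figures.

Unsteady species balance (constant V, well mixed): V dC/dt = Q(C_in − C).
Time constant τ = V/Q = 1065/33.82 = 31.4902 s.
This is linear first-order; C(t) = C_in + (C₀ − C_in) e^(−t/τ).
C(10.73) = 0 + (1.116 − 0)·e^(−10.73/31.4902) = 0 + (1.11600)·0.711243 = 0.793748 g/L.

0.7937 g/L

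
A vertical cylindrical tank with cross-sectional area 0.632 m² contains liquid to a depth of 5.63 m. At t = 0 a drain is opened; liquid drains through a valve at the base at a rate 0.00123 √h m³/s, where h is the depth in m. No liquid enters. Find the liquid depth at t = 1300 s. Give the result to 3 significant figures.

1.23 m

A dh/dt = −Q_out = −0.00123 √h.
Separate and integrate: 2(√h − √h₀) = −(0.00123/A) t.
√h = √5.63 − 0.00123·1300/(2·0.632) = 2.3728 − 1.2650 = 1.1077.
h = 1.1077² = 1.2271 m.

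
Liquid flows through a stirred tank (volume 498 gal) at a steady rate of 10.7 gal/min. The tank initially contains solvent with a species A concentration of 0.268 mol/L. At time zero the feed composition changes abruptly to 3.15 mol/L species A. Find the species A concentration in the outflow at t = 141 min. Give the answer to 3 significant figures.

Species balance on the tank: V dC/dt = Q(C_in − C).
Time constant τ = V/Q = 498/10.7 = 46.542 min.
C approaches C_in exponentially: C(t) = C_in + (C₀ − C_in) e^(−t/τ).
C(141) = 3.15 + (0.268 − 3.15)·e^(−141/46.542) = 3.15 + (-2.8820)·0.048339 = 3.0107 mol/L.

3.01 mol/L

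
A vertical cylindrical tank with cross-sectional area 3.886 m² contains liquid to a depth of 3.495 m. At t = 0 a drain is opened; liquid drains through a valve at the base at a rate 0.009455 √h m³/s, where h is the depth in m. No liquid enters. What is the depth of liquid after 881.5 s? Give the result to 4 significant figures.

With no inflow, A dh/dt = −0.009455 √h.
∫ h^(−1/2) dh = −(0.009455/A) ∫ dt, giving 2√h = 2√h₀ − (0.009455/A) t.
√h = √3.495 − 0.009455·881.5/(2·3.886) = 1.86949 − 1.07239 = 0.797106.
h = 0.797106² = 0.635378 m.

0.6354 m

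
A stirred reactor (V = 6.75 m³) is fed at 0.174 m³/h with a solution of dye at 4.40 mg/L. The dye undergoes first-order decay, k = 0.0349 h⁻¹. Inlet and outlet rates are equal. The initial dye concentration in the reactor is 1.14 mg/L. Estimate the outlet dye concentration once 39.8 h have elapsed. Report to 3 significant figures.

V dC/dt = Q(C_in − C) − k V C.
dC/dt = (Q/V) C_in − (Q/V + k) C; effective rate a = Q/V + k = 0.025778 + 0.0349 = 0.060678 h⁻¹.
C_ss = Q C_in/(Q + kV) = 1.8693 mg/L; C(t) = C_ss + (C₀ − C_ss) e^(−a t).
C(39.8) = 1.8693 + (-0.72925)·e^(−0.060678·39.8) = 1.8693 + (-0.72925)·0.089370 = 1.8041 mg/L.

1.80 mg/L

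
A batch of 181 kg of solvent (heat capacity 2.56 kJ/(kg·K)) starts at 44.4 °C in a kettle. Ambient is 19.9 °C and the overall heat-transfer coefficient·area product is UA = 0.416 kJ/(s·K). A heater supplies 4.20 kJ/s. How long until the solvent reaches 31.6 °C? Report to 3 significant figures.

M c_p dT/dt = −UA(T − T_amb) + Q̇.
τ = M c_p/UA = 1113.8 s; T_ss = T_amb + Q̇/UA = 19.9 + 4.20/0.416 = 29.996 °C.
T(t) = T_ss + (T₀ − T_ss)e^(−t/τ); set T = 31.6:
t = −τ ln[(T − T_ss)/(T₀ − T_ss)] = −1113.8 · ln(0.11135) = 2445.0 s.

2440 s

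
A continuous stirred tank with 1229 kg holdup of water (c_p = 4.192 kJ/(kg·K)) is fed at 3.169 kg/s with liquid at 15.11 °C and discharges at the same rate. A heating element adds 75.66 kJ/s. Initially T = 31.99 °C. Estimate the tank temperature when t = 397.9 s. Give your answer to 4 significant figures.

Unsteady energy balance on the tank contents: M c_p dT/dt = ṁ c_p (T_in − T) + 75.66.
Rearrange: dT/dt = (T_ss − T)/τ with τ = M/ṁ = 387.820 s and T_ss = T_in + Q̇/(ṁ c_p) = 20.8054 °C.
T approaches T_ss exponentially: T(t) = T_ss + (T₀ − T_ss) e^(−t/τ).
T(397.9) = 20.8054 + (11.1846)·e^(−397.9/387.820) = 20.8054 + (11.1846)·0.358440 = 24.8144 °C.

24.81 °C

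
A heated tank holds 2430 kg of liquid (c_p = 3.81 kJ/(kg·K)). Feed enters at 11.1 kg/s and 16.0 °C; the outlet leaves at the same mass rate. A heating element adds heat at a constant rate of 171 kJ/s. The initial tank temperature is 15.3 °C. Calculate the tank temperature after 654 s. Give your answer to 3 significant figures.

19.8 °C

Energy balance: M c_p dT/dt = ṁ c_p (T_in − T) + 171.
τ = M/ṁ = 218.92 s; T_ss = T_in + Q̇/(ṁ c_p) = 16.0 + 171/(11.1·3.81) = 20.043 °C.
Solution: T(t) = T_ss + (T₀ − T_ss) e^(−t/τ).
T(654) = 20.043 + (-4.7434)·e^(−654/218.92) = 20.043 + (-4.7434)·0.050418 = 19.804 °C.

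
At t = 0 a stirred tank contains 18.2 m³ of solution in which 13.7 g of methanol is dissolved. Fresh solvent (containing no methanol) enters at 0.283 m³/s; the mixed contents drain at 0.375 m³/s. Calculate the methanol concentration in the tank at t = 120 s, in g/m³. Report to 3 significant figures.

Let m(t) be the amount of methanol. Volume: V(t) = V₀ + (Q_in − Q_out) t = 18.2 − 0.092000 t; V(120) = 7.1600 m³.
Solute balance: dm/dt = 0 − Q_out C = −Q_out m/V(t).
Separate: dm/m = −Q_out dt/V(t) ⇒ ln(m/m₀) = −(Q_out/(Q_in−Q_out)) ln(V/V₀).
m = m₀ (V₀/V)^(Q_out/(Q_in−Q_out)) = 13.7 × (18.2/7.1600)^(-4.0761) = 0.30567 g.
C = m/V = 0.30567/7.1600 = 0.042692 g/m³.

0.0427 g/m³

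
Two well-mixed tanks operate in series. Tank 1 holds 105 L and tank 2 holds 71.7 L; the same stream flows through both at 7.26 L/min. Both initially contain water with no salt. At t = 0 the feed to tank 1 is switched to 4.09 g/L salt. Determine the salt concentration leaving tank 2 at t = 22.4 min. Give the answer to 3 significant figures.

2.26 g/L

Time constants: τᵢ = Vᵢ/Q for each well-mixed tank.
τ₁ = 105/7.26 = 14.463 min; τ₂ = 71.7/7.26 = 9.8760 min.
Tank 1: C₁ = C_in(1 − e^(−t/τ₁)). Tank 2 (τ₁ ≠ τ₂): C₂ = C_in[1 − (τ₁ e^(−t/τ₁) − τ₂ e^(−t/τ₂))/(τ₁ − τ₂)].
At t = 22.4: e^(−t/τ₁) = 0.21250, e^(−t/τ₂) = 0.10351.
C₂ = 4.09·[1 − (14.463·0.21250 − 9.8760·0.10351)/(4.5868)] = 4.09·0.55281 = 2.2610 g/L.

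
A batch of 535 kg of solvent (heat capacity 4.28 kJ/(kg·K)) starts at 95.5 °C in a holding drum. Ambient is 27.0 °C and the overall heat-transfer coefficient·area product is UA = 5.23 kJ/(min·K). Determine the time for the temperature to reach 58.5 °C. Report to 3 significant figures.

340 min

Lumped-capacitance energy balance: M c_p dT/dt = UA(T_amb − T).
τ = M c_p/UA = 437.82 min; T_ss = T_amb = 27.000 °C.
T(t) = T_ss + (T₀ − T_ss)e^(−t/τ); set T = 58.5:
t = −τ ln[(T − T_ss)/(T₀ − T_ss)] = −437.82 · ln(0.45985) = 340.12 min.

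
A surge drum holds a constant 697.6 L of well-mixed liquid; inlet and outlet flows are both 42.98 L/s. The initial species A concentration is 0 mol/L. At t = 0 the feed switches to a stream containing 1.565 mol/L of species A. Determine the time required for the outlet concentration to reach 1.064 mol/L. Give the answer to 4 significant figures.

Species balance: V dC/dt = Q(C_in − C) ⇒ τ = V/Q = 16.2308 s.
C(t) = C_in + (C₀ − C_in) e^(−t/τ). Set C = 1.064 and solve for t:
e^(−t/τ) = (C − C_in)/(C₀ − C_in) = (1.064 − 1.565)/(0 − 1.565) = 0.320128
t = −τ ln(…) = 16.2308 × 1.13904 = 18.4875 s.

18.49 s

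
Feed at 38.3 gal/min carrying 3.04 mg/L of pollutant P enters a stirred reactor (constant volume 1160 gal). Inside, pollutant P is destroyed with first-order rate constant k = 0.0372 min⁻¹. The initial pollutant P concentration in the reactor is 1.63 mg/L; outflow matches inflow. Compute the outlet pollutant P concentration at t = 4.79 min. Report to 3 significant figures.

1.57 mg/L

V dC/dt = Q(C_in − C) − k V C.
This is linear with rate a = Q/V + k = 0.070217 min⁻¹.
C_ss = Q C_in/(Q + kV) = 1.4295 mg/L; C(t) = C_ss + (C₀ − C_ss) e^(−a t).
C(4.79) = 1.4295 + (0.20054)·e^(−0.070217·4.79) = 1.4295 + (0.20054)·0.71438 = 1.5727 mg/L.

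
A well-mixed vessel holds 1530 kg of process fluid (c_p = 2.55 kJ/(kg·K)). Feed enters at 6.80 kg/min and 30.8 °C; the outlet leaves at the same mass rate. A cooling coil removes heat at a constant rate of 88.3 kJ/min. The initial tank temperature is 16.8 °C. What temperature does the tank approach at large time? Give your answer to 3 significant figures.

25.7 °C

M c_p dT/dt = ṁ c_p (T_in − T) − Q̇.
At steady state dT/dt = 0 ⇒ T_ss = T_in − Q̇/(ṁ c_p) = 30.8 − 88.3/(6.80·2.55) = 25.708 °C.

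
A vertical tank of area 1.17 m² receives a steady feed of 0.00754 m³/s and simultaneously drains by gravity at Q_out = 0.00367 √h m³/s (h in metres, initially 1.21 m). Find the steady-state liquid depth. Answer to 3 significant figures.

4.22 m

A dh/dt = Q_in − 0.00367 √h. Steady state requires inflow = outflow:
Q_in = 0.00367 √h_ss ⇒ √h_ss = 0.00754/0.00367 = 2.0545.
h_ss = 2.0545² = 4.2210 m. (Since h₀ = 1.21 m < h_ss, the level will rise toward this value.)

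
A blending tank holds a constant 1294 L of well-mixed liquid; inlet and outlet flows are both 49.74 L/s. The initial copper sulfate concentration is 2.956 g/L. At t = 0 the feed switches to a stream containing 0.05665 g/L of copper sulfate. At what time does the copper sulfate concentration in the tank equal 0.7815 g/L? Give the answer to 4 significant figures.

Species balance on the tank: V dC/dt = Q(C_in − C), so τ = V/Q = 26.0153 s.
C(t) = C_in + (C₀ − C_in) e^(−t/τ). Set C = 0.7815 and solve for t:
e^(−t/τ) = (C − C_in)/(C₀ − C_in) = (0.7815 − 0.05665)/(2.956 − 0.05665) = 0.250004
t = −τ ln(…) = 26.0153 × 1.38628 = 36.0644 s.

36.06 s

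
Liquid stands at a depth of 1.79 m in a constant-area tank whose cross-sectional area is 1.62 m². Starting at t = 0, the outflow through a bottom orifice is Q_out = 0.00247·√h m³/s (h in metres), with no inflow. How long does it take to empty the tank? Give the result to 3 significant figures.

1750 s

Accumulation of liquid (constant cross-section A): A dh/dt = −0.00247 √h.
This is separable: 2 d(√h)/dt = −0.00247/A, so √h = √h₀ − (0.00247/(2A)) t.
Set h = 0: 2√h₀ = (0.00247/A) t_empty ⇒ t_empty = 2A√h₀/0.00247.
t_empty = 2·1.62·√1.79/0.00247 = 3.2400·1.3379/0.00247 = 1755.0 s.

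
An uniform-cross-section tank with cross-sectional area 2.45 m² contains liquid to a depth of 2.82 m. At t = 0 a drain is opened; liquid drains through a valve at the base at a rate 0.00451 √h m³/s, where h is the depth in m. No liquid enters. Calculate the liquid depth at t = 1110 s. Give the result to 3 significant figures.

0.432 m

A dh/dt = −Q_out = −0.00451 √h.
Separate and integrate: 2(√h − √h₀) = −(0.00451/A) t.
√h = √2.82 − 0.00451·1110/(2·2.45) = 1.6793 − 1.0217 = 0.65763.
h = 0.65763² = 0.43248 m.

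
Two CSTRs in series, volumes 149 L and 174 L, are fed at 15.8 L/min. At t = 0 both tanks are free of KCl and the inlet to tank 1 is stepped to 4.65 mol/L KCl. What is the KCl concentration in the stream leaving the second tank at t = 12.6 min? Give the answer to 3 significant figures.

Species balance on tank i: dCᵢ/dt = (Cᵢ₋₁ − Cᵢ)/τᵢ with τᵢ = Vᵢ/Q.
τ₁ = 149/15.8 = 9.4304 min; τ₂ = 174/15.8 = 11.013 min.
Solving the cascade with C₁(0)=C₂(0)=0 gives C₂(t) = C_in[1 − (τ₁ e^(−t/τ₁) − τ₂ e^(−t/τ₂))/(τ₁ − τ₂)].
At t = 12.6: e^(−t/τ₁) = 0.26287, e^(−t/τ₂) = 0.31850.
C₂ = 4.65·[1 − (9.4304·0.26287 − 11.013·0.31850)/(-1.5823)] = 4.65·0.34994 = 1.6272 mol/L.

1.63 mol/L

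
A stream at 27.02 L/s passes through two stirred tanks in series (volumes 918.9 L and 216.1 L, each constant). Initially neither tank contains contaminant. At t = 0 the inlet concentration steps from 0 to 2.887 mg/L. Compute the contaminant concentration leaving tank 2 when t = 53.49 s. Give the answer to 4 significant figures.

2.105 mg/L

Each tank obeys Vᵢ dCᵢ/dt = Q(Cᵢ₋₁ − Cᵢ), so τᵢ = Vᵢ/Q.
τ₁ = 918.9/27.02 = 34.0081 s; τ₂ = 216.1/27.02 = 7.99778 s.
Solving the cascade with C₁(0)=C₂(0)=0 gives C₂(t) = C_in[1 − (τ₁ e^(−t/τ₁) − τ₂ e^(−t/τ₂))/(τ₁ − τ₂)].
At t = 53.49: e^(−t/τ₁) = 0.207451, e^(−t/τ₂) = 0.00124564.
C₂ = 2.887·[1 − (34.0081·0.207451 − 7.99778·0.00124564)/(26.0104)] = 2.887·0.729144 = 2.10504 mg/L.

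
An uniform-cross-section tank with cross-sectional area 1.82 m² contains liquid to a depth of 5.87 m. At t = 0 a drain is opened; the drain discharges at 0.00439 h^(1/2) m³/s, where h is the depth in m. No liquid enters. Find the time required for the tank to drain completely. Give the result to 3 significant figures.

2010 s

Volume balance on the tank: A dh/dt = −0.00439 √h.
∫ h^(−1/2) dh = −(0.00439/A) ∫ dt, giving 2√h = 2√h₀ − (0.00439/A) t.
Set h = 0: 2√h₀ = (0.00439/A) t_empty ⇒ t_empty = 2A√h₀/0.00439.
t_empty = 2·1.82·√5.87/0.00439 = 3.6400·2.4228/0.00439 = 2008.9 s.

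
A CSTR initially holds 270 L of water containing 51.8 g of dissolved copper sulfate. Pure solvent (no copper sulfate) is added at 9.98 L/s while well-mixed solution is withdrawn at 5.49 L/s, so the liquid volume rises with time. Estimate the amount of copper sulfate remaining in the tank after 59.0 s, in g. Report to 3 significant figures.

Let m(t) be the amount of copper sulfate. Volume: V(t) = V₀ + (Q_in − Q_out) t = 270 + 4.4900 t; V(59.0) = 534.91 L.
Species balance (pure solvent in): dm/dt = −Q_out · m/V(t).
Separate: dm/m = −Q_out dt/V(t) ⇒ ln(m/m₀) = −(Q_out/(Q_in−Q_out)) ln(V/V₀).
m = m₀ (V₀/V)^(Q_out/(Q_in−Q_out)) = 51.8 × (270/534.91)^(1.2227) = 22.454 g.

22.5 g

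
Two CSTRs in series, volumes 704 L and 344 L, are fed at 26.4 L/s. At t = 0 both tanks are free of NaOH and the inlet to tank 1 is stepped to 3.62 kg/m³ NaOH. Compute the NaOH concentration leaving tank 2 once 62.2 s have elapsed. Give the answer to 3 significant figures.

2.96 kg/m³

Time constants: τᵢ = Vᵢ/Q for each well-mixed tank.
τ₁ = 704/26.4 = 26.667 s; τ₂ = 344/26.4 = 13.030 s.
Solving the cascade with C₁(0)=C₂(0)=0 gives C₂(t) = C_in[1 − (τ₁ e^(−t/τ₁) − τ₂ e^(−t/τ₂))/(τ₁ − τ₂)].
At t = 62.2: e^(−t/τ₁) = 0.097053, e^(−t/τ₂) = 0.0084508.
C₂ = 3.62·[1 − (26.667·0.097053 − 13.030·0.0084508)/(13.636)] = 3.62·0.81828 = 2.9622 kg/m³.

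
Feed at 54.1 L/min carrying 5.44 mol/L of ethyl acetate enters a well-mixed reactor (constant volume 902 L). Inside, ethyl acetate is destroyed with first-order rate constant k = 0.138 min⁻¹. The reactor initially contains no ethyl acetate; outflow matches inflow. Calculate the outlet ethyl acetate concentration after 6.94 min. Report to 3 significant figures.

V dC/dt = Q(C_in − C) − k V C.
This is linear with rate a = Q/V + k = 0.19798 min⁻¹.
C_ss = Q C_in/(Q + kV) = 1.6481 mol/L; C(t) = C_ss + (C₀ − C_ss) e^(−a t).
C(6.94) = 1.6481 + (-1.6481)·e^(−0.19798·6.94) = 1.6481 + (-1.6481)·0.25310 = 1.2309 mol/L.

1.23 mol/L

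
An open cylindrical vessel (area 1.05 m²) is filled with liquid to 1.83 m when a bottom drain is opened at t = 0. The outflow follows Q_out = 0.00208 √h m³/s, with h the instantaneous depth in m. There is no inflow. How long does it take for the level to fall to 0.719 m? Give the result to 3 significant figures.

510 s

A dh/dt = −Q_out = −0.00208 √h.
∫ h^(−1/2) dh = −(0.00208/A) ∫ dt, giving 2√h = 2√h₀ − (0.00208/A) t.
t = 2A(√h₀ − √h)/0.00208 = 2·1.05·(√1.83 − √0.719)/0.00208
  = 2.1000 × (1.3528 − 0.84794) / 0.00208 = 509.69 s.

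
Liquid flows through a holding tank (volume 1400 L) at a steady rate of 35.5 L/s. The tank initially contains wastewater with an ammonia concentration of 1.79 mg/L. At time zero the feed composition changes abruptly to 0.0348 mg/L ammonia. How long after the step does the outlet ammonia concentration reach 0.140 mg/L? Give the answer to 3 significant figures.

Species balance on the tank: V dC/dt = Q(C_in − C), so τ = V/Q = 39.437 s.
C(t) = C_in + (C₀ − C_in) e^(−t/τ). Set C = 0.140 and solve for t:
e^(−t/τ) = (C − C_in)/(C₀ − C_in) = (0.140 − 0.0348)/(1.79 − 0.0348) = 0.059936
t = −τ ln(…) = 39.437 × 2.8145 = 110.99 s.

111 s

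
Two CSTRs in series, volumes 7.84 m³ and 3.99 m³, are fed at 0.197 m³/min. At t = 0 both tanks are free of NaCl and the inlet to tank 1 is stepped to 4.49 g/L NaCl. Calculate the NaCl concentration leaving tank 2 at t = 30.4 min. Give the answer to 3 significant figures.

1.27 g/L

Time constants: τᵢ = Vᵢ/Q for each well-mixed tank.
τ₁ = 7.84/0.197 = 39.797 min; τ₂ = 3.99/0.197 = 20.254 min.
Tank 1: C₁ = C_in(1 − e^(−t/τ₁)). Tank 2 (τ₁ ≠ τ₂): C₂ = C_in[1 − (τ₁ e^(−t/τ₁) − τ₂ e^(−t/τ₂))/(τ₁ − τ₂)].
At t = 30.4: e^(−t/τ₁) = 0.46586, e^(−t/τ₂) = 0.22292.
C₂ = 4.49·[1 − (39.797·0.46586 − 20.254·0.22292)/(19.543)] = 4.49·0.28237 = 1.2678 g/L.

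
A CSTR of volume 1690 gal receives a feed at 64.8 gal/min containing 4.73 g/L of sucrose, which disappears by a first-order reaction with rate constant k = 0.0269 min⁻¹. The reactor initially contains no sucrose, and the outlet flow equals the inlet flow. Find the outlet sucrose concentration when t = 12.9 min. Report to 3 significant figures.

1.58 g/L

Species balance: V dC/dt = Q C_in − Q C − k V C.
This is linear with rate a = Q/V + k = 0.065243 min⁻¹.
C_ss = Q C_in/(Q + kV) = 2.7798 g/L; C(t) = C_ss + (C₀ − C_ss) e^(−a t).
C(12.9) = 2.7798 + (-2.7798)·e^(−0.065243·12.9) = 2.7798 + (-2.7798)·0.43100 = 1.5817 g/L.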